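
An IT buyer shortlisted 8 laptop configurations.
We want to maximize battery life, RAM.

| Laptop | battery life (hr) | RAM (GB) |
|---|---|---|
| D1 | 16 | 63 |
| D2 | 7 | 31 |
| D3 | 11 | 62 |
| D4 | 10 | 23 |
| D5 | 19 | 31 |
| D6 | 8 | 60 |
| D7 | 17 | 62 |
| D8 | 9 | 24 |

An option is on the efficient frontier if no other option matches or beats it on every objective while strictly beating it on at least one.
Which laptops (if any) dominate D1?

none

D2: worse on battery life (7 vs 16).
D3: worse on battery life (11 vs 16).
D4: worse on battery life (10 vs 16).
D5: worse on RAM (31 vs 63).
D6: worse on battery life (8 vs 16).
D7: worse on RAM (62 vs 63).
D8: worse on battery life (9 vs 16).
No option dominates D1.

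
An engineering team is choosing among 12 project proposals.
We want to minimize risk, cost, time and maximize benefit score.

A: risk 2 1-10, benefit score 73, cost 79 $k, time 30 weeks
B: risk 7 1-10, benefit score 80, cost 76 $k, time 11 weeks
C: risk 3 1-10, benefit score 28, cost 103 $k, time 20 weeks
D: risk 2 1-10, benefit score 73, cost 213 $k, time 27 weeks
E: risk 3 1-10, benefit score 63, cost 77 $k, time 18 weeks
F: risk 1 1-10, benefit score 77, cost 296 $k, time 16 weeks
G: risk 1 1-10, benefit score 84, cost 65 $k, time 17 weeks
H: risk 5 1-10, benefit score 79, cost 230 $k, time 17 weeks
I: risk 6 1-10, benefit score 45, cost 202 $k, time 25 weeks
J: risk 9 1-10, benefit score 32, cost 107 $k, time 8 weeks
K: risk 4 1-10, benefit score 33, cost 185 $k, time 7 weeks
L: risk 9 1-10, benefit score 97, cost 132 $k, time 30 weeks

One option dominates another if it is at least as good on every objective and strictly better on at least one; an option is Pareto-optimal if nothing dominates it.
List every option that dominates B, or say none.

none

A: worse on benefit score (73 vs 80).
C: worse on benefit score (28 vs 80).
D: worse on benefit score (73 vs 80).
E: worse on benefit score (63 vs 80).
F: worse on benefit score (77 vs 80).
G: worse on time (17 vs 11).
H: worse on benefit score (79 vs 80).
I: worse on benefit score (45 vs 80).
J: worse on risk (9 vs 7).
K: worse on benefit score (33 vs 80).
L: worse on risk (9 vs 7).
No option dominates B.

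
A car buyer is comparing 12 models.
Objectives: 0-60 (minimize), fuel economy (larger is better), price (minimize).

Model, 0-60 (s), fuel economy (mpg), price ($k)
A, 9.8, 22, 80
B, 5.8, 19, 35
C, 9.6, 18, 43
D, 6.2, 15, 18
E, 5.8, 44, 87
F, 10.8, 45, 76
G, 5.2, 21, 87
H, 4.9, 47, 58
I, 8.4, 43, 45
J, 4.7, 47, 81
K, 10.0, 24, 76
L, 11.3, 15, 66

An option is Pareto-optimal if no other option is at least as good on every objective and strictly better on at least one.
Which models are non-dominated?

B, D, H, I, J

A: dominated by H (0-60 4.9≤9.8, fuel economy 47≥22, price 58≤80).
B: not dominated.
C: dominated by B (0-60 5.8≤9.6, fuel economy 19≥18, price 35≤43).
D: not dominated (best price).
E: dominated by H (0-60 4.9≤5.8, fuel economy 47≥44, price 58≤87).
F: dominated by H (0-60 4.9≤10.8, fuel economy 47≥45, price 58≤76).
G: dominated by H (0-60 4.9≤5.2, fuel economy 47≥21, price 58≤87).
H: not dominated.
I: not dominated.
J: not dominated (best 0-60).
K: dominated by H (0-60 4.9≤10.0, fuel economy 47≥24, price 58≤76).
L: dominated by B (0-60 5.8≤11.3, fuel economy 19≥15, price 35≤66).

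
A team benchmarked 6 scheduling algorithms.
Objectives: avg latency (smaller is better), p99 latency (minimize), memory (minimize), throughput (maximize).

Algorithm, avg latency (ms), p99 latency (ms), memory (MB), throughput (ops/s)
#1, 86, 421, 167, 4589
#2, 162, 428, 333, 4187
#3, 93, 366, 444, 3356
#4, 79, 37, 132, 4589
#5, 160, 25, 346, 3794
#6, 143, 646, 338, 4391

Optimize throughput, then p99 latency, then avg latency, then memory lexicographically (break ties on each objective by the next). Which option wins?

#4

First maximize throughput: best is 4589, kept {#1, #4}.
Then minimize p99 latency: best is 37, kept {#4}.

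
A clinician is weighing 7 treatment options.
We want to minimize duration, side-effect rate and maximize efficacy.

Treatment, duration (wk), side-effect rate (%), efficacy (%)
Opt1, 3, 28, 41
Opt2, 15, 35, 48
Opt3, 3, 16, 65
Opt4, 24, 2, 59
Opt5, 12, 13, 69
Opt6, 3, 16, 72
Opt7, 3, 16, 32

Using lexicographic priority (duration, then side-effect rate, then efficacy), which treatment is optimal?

Opt6

First minimize duration: best is 3, kept {Opt1, Opt3, Opt6, Opt7}.
Then minimize side-effect rate: best is 16, kept {Opt3, Opt6, Opt7}.
Then maximize efficacy: best is 72, kept {Opt6}.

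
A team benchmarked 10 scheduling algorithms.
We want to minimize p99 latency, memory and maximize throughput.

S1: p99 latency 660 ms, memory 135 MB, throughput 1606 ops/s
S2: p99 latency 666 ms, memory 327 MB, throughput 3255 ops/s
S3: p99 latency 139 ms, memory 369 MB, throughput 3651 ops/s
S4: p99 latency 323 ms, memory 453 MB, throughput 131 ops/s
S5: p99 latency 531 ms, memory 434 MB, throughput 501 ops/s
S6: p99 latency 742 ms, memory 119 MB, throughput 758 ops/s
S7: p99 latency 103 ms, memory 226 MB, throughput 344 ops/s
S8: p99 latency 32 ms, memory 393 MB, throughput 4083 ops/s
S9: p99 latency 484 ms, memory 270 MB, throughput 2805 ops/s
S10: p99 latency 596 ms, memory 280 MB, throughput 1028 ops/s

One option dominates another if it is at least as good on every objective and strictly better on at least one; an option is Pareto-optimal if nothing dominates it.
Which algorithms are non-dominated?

S1: not dominated.
S2: not dominated.
S3: not dominated.
S4: dominated by S3 (p99 latency 139≤323, memory 369≤453, throughput 3651≥131).
S5: dominated by S3 (p99 latency 139≤531, memory 369≤434, throughput 3651≥501).
S6: not dominated (best memory).
S7: not dominated.
S8: not dominated (best p99 latency).
S9: not dominated.
S10: dominated by S9 (p99 latency 484≤596, memory 270≤280, throughput 2805≥1028).

S1, S2, S3, S6, S7, S8, S9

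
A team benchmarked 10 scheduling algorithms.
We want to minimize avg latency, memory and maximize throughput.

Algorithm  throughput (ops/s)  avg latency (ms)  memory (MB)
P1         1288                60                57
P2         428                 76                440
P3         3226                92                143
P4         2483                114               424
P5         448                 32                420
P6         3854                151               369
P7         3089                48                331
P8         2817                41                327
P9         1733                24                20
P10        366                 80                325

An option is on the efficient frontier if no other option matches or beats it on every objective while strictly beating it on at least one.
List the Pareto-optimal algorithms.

P3, P6, P7, P8, P9

P1: dominated by P9 (throughput 1733≥1288, avg latency 24≤60, memory 20≤57).
P2: dominated by P1 (throughput 1288≥428, avg latency 60≤76, memory 57≤440).
P3: not dominated.
P4: dominated by P3 (throughput 3226≥2483, avg latency 92≤114, memory 143≤424).
P5: dominated by P9 (throughput 1733≥448, avg latency 24≤32, memory 20≤420).
P6: not dominated (best throughput).
P7: not dominated.
P8: not dominated.
P9: not dominated (best avg latency).
P10: dominated by P1 (throughput 1288≥366, avg latency 60≤80, memory 57≤325).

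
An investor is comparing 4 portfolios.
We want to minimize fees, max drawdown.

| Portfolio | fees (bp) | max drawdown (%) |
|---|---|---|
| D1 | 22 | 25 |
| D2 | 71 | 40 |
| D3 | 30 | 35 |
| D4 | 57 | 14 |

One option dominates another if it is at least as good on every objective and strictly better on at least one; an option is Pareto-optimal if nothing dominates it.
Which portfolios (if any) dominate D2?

D1: fees 22≤71, max drawdown 25≤40 — dominates D2.
D3: fees 30≤71, max drawdown 35≤40 — dominates D2.
D4: fees 57≤71, max drawdown 14≤40 — dominates D2.

D1, D3, D4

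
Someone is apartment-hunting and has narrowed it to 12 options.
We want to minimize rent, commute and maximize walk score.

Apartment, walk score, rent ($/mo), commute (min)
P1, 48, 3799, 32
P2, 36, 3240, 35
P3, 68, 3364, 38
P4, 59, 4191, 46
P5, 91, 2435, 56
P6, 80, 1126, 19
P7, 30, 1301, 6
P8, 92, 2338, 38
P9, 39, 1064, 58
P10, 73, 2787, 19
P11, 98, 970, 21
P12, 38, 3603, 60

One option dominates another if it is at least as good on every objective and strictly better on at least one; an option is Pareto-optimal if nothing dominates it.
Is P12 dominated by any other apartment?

Yes

P3 vs P12: walk score 68≥38, rent 3364≤3603, commute 38≤60 — P3 is at least as good on every objective and strictly better on at least one, so P3 dominates P12.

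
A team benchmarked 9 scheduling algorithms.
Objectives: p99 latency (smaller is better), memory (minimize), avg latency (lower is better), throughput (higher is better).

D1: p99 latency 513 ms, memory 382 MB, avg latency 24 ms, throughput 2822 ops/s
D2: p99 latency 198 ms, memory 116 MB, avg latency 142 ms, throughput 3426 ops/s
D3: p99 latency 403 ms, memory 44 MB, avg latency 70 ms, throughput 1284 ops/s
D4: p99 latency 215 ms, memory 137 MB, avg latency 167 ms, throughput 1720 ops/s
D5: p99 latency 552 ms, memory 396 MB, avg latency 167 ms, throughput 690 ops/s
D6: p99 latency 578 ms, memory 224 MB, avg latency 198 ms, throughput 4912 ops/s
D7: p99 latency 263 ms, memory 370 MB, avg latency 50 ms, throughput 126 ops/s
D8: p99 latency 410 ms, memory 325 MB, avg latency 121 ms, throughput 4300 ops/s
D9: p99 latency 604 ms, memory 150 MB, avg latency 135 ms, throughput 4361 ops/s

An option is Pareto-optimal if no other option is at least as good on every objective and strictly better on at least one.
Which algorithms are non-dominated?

D1, D2, D3, D6, D7, D8, D9

D1: not dominated (best avg latency).
D2: not dominated (best p99 latency).
D3: not dominated (best memory).
D4: dominated by D2 (p99 latency 198≤215, memory 116≤137, avg latency 142≤167, throughput 3426≥1720).
D5: dominated by D1 (p99 latency 513≤552, memory 382≤396, avg latency 24≤167, throughput 2822≥690).
D6: not dominated (best throughput).
D7: not dominated.
D8: not dominated.
D9: not dominated.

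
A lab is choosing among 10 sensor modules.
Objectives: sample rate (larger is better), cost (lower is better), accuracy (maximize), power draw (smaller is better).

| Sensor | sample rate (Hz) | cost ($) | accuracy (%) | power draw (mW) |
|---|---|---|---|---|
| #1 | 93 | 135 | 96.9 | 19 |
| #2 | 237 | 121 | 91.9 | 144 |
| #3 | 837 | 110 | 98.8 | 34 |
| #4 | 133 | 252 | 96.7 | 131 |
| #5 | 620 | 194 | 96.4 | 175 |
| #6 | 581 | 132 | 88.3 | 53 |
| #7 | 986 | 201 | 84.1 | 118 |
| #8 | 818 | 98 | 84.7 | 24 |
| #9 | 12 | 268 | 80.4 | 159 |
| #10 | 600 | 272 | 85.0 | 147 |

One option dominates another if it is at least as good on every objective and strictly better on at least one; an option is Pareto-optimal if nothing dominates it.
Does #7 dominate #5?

No

#7 vs #5: #7 is worse on cost (201 vs 194), so it does not dominate #5.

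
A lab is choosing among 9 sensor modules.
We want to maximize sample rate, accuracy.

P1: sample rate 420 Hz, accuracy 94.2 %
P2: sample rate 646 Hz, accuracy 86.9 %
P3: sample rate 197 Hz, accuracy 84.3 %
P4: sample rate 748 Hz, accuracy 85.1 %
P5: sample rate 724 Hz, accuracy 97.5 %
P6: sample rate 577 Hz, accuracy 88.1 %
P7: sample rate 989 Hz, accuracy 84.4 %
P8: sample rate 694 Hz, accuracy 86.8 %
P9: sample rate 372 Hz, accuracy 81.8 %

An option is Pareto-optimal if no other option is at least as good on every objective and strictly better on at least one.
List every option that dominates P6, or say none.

P5: sample rate 724≥577, accuracy 97.5≥88.1 — dominates P6.
Others (P1, P2, P3, P4, P7, P8, P9) are each worse than P6 on at least one objective.

P5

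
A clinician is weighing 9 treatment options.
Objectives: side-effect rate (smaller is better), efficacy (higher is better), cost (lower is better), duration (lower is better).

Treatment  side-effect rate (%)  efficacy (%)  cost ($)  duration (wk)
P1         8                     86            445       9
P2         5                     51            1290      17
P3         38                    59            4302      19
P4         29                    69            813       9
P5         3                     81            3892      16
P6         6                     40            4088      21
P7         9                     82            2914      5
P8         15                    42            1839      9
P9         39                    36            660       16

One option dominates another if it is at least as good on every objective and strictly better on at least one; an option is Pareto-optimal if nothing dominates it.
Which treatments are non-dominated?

P1, P2, P5, P7

P1: not dominated (best efficacy).
P2: not dominated.
P3: dominated by P1 (side-effect rate 8≤38, efficacy 86≥59, cost 445≤4302, duration 9≤19).
P4: dominated by P1 (side-effect rate 8≤29, efficacy 86≥69, cost 445≤813, duration 9≤9).
P5: not dominated (best side-effect rate).
P6: dominated by P2 (side-effect rate 5≤6, efficacy 51≥40, cost 1290≤4088, duration 17≤21).
P7: not dominated (best duration).
P8: dominated by P1 (side-effect rate 8≤15, efficacy 86≥42, cost 445≤1839, duration 9≤9).
P9: dominated by P1 (side-effect rate 8≤39, efficacy 86≥36, cost 445≤660, duration 9≤16).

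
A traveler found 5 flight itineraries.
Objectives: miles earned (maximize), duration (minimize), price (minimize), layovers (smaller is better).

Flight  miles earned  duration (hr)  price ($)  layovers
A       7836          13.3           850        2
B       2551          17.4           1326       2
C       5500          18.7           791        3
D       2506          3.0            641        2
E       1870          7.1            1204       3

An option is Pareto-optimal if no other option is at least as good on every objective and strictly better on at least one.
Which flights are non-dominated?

A, C, D

A: not dominated (best miles earned).
B: dominated by A (miles earned 7836≥2551, duration 13.3≤17.4, price 850≤1326, layovers 2≤2).
C: not dominated.
D: not dominated (best duration).
E: dominated by D (miles earned 2506≥1870, duration 3.0≤7.1, price 641≤1204, layovers 2≤3).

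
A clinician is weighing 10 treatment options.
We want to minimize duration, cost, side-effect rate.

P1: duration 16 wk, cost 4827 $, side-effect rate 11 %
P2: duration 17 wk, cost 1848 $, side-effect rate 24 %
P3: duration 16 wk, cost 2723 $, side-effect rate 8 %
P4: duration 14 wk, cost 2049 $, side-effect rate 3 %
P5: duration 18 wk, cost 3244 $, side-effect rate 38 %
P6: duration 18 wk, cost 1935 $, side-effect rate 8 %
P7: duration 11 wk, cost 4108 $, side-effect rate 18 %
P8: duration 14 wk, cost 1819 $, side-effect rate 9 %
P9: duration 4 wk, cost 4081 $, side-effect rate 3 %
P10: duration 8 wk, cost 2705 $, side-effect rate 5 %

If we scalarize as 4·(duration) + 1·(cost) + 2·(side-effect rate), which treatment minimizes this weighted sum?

P1: 4·16 + 1·4827 + 2·11 = 4913
P2: 4·17 + 1·1848 + 2·24 = 1964
P3: 4·16 + 1·2723 + 2·8 = 2803
P4: 4·14 + 1·2049 + 2·3 = 2111
P5: 4·18 + 1·3244 + 2·38 = 3392
P6: 4·18 + 1·1935 + 2·8 = 2023
P7: 4·11 + 1·4108 + 2·18 = 4188
P8: 4·14 + 1·1819 + 2·9 = 1893
P9: 4·4 + 1·4081 + 2·3 = 4103
P10: 4·8 + 1·2705 + 2·5 = 2747
Lowest: P8 at 1893.

P8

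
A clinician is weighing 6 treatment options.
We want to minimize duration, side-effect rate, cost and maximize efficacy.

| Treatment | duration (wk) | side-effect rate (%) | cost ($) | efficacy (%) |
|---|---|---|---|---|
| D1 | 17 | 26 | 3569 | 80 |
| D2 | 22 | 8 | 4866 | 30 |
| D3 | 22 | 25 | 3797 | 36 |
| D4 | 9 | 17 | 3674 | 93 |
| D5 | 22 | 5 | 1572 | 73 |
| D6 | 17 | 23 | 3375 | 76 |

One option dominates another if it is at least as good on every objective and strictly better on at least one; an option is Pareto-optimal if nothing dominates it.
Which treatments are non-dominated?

D1: not dominated.
D2: dominated by D5 (duration 22≤22, side-effect rate 5≤8, cost 1572≤4866, efficacy 73≥30).
D3: dominated by D4 (duration 9≤22, side-effect rate 17≤25, cost 3674≤3797, efficacy 93≥36).
D4: not dominated (best duration).
D5: not dominated (best side-effect rate).
D6: not dominated.

D1, D4, D5, D6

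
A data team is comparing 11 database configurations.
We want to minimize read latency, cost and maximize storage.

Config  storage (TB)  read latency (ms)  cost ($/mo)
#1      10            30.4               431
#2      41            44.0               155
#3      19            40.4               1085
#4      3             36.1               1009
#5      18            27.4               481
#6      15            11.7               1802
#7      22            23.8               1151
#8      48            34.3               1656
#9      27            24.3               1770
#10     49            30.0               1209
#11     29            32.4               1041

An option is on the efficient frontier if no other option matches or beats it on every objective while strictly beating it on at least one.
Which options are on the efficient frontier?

#1: not dominated.
#2: not dominated (best cost).
#3: dominated by #11 (storage 29≥19, read latency 32.4≤40.4, cost 1041≤1085).
#4: dominated by #1 (storage 10≥3, read latency 30.4≤36.1, cost 431≤1009).
#5: not dominated.
#6: not dominated (best read latency).
#7: not dominated.
#8: dominated by #10 (storage 49≥48, read latency 30.0≤34.3, cost 1209≤1656).
#9: not dominated.
#10: not dominated (best storage).
#11: not dominated.

#1, #2, #5, #6, #7, #9, #10, #11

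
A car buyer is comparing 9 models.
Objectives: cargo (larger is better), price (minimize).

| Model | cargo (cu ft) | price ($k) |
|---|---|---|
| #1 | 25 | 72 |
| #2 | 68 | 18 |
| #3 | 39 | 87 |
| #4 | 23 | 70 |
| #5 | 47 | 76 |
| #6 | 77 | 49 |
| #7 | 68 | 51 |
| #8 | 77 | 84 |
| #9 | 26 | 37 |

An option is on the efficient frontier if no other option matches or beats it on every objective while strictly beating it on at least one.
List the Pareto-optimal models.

#1: dominated by #2 (cargo 68≥25, price 18≤72).
#2: not dominated (best price).
#3: dominated by #2 (cargo 68≥39, price 18≤87).
#4: dominated by #2 (cargo 68≥23, price 18≤70).
#5: dominated by #2 (cargo 68≥47, price 18≤76).
#6: not dominated.
#7: dominated by #2 (cargo 68≥68, price 18≤51).
#8: dominated by #6 (cargo 77≥77, price 49≤84).
#9: dominated by #2 (cargo 68≥26, price 18≤37).

#2, #6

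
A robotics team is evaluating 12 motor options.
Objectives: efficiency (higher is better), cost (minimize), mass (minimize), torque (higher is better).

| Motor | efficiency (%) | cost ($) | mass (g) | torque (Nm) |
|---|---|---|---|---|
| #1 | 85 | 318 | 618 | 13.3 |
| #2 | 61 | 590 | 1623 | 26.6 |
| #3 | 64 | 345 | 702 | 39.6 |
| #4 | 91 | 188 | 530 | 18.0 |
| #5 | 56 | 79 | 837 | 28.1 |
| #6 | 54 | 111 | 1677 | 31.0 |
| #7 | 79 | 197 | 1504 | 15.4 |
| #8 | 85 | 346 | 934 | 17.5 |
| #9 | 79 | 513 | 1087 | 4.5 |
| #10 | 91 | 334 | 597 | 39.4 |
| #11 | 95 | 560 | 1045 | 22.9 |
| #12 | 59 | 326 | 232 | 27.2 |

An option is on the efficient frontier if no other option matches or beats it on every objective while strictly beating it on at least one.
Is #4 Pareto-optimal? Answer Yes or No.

Yes

#1: worse on efficiency (85 vs 91).
#2: worse on efficiency (61 vs 91).
#3: worse on efficiency (64 vs 91).
#5: worse on efficiency (56 vs 91).
#6: worse on efficiency (54 vs 91).
#7: worse on efficiency (79 vs 91).
#8: worse on efficiency (85 vs 91).
#9: worse on efficiency (79 vs 91).
#10: worse on cost (334 vs 188).
#11: worse on cost (560 vs 188).
#12: worse on efficiency (59 vs 91).
No option is at least as good as #4 on every objective and strictly better on one.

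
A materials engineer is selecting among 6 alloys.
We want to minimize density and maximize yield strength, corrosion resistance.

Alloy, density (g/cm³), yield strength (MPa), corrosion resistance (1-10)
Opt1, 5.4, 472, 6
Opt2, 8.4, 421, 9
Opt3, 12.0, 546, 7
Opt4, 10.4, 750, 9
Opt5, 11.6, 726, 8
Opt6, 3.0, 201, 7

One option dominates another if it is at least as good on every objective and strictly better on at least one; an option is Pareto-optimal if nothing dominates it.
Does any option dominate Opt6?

Opt1: worse on density (5.4 vs 3.0).
Opt2: worse on density (8.4 vs 3.0).
Opt3: worse on density (12.0 vs 3.0).
Opt4: worse on density (10.4 vs 3.0).
Opt5: worse on density (11.6 vs 3.0).
No option is at least as good as Opt6 on every objective and strictly better on one.

No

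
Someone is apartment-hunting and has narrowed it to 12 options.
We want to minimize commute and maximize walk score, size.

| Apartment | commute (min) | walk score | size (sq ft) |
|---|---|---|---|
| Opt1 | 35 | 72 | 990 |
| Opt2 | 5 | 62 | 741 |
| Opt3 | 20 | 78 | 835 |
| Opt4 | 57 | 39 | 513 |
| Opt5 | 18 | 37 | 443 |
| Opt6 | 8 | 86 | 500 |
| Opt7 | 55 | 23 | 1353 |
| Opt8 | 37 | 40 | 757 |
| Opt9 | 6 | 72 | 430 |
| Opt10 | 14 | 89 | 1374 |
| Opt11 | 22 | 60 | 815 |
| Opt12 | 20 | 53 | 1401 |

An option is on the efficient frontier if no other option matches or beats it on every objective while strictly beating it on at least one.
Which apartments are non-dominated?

Opt2, Opt6, Opt9, Opt10, Opt12

Opt1: dominated by Opt10 (commute 14≤35, walk score 89≥72, size 1374≥990).
Opt2: not dominated (best commute).
Opt3: dominated by Opt10 (commute 14≤20, walk score 89≥78, size 1374≥835).
Opt4: dominated by Opt1 (commute 35≤57, walk score 72≥39, size 990≥513).
Opt5: dominated by Opt2 (commute 5≤18, walk score 62≥37, size 741≥443).
Opt6: not dominated.
Opt7: dominated by Opt10 (commute 14≤55, walk score 89≥23, size 1374≥1353).
Opt8: dominated by Opt1 (commute 35≤37, walk score 72≥40, size 990≥757).
Opt9: not dominated.
Opt10: not dominated (best walk score).
Opt11: dominated by Opt3 (commute 20≤22, walk score 78≥60, size 835≥815).
Opt12: not dominated (best size).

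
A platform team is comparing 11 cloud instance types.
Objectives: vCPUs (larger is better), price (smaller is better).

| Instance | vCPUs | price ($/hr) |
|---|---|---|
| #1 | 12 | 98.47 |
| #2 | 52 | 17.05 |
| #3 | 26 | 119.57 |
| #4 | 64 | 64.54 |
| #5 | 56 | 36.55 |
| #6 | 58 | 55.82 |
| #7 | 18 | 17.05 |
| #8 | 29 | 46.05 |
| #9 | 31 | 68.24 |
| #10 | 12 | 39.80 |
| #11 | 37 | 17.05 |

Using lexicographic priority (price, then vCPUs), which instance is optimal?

#2

First minimize price: best is 17.05, kept {#2, #7, #11}.
Then maximize vCPUs: best is 52, kept {#2}.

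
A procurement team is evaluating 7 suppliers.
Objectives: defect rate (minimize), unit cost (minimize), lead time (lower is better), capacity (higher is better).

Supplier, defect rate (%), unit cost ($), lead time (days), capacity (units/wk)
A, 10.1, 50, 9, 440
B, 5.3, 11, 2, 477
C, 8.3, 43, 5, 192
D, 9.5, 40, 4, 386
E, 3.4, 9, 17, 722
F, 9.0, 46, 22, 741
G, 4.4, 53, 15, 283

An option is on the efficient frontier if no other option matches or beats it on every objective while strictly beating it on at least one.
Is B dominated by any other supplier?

No

A: worse on defect rate (10.1 vs 5.3).
C: worse on defect rate (8.3 vs 5.3).
D: worse on defect rate (9.5 vs 5.3).
E: worse on lead time (17 vs 2).
F: worse on defect rate (9.0 vs 5.3).
G: worse on unit cost (53 vs 11).
No option is at least as good as B on every objective and strictly better on one.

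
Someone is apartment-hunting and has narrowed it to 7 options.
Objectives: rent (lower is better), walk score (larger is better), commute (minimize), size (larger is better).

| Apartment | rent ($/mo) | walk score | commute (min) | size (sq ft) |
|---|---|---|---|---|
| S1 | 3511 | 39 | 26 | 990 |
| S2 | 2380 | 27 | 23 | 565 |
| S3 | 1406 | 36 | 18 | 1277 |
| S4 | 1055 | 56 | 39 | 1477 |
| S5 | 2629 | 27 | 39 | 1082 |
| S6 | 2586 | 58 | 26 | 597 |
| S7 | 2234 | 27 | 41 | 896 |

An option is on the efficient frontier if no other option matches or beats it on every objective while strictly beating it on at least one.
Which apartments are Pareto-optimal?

S1, S3, S4, S6

S1: not dominated.
S2: dominated by S3 (rent 1406≤2380, walk score 36≥27, commute 18≤23, size 1277≥565).
S3: not dominated (best commute).
S4: not dominated (best rent).
S5: dominated by S3 (rent 1406≤2629, walk score 36≥27, commute 18≤39, size 1277≥1082).
S6: not dominated (best walk score).
S7: dominated by S3 (rent 1406≤2234, walk score 36≥27, commute 18≤41, size 1277≥896).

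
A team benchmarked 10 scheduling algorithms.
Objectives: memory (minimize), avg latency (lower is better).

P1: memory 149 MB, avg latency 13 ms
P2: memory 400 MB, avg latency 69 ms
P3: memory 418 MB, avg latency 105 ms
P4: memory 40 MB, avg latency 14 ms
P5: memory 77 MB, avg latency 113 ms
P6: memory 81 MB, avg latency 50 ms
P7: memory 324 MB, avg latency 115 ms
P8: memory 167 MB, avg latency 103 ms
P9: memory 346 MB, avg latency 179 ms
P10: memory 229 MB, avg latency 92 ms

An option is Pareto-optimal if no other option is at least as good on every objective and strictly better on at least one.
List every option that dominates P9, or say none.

P1, P4, P5, P6, P7, P8, P10

P1: memory 149≤346, avg latency 13≤179 — dominates P9.
P4: memory 40≤346, avg latency 14≤179 — dominates P9.
P5: memory 77≤346, avg latency 113≤179 — dominates P9.
P6: memory 81≤346, avg latency 50≤179 — dominates P9.
P7: memory 324≤346, avg latency 115≤179 — dominates P9.
P8: memory 167≤346, avg latency 103≤179 — dominates P9.
P10: memory 229≤346, avg latency 92≤179 — dominates P9.
Others (P2, P3) are each worse than P9 on at least one objective.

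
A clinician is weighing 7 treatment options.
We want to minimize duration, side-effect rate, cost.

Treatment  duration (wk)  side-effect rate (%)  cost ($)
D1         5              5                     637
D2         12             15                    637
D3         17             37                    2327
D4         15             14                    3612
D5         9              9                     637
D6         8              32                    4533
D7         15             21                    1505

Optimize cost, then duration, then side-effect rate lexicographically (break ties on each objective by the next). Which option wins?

First minimize cost: best is 637, kept {D1, D2, D5}.
Then minimize duration: best is 5, kept {D1}.

D1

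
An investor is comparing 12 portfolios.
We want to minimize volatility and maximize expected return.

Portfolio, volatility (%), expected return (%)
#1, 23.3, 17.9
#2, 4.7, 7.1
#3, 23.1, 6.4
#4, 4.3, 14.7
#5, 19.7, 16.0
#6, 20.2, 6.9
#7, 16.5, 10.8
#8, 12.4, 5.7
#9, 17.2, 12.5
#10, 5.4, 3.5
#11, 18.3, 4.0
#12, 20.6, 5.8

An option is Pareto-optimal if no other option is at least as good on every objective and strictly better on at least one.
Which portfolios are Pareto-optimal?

#1, #4, #5

#1: not dominated (best expected return).
#2: dominated by #4 (volatility 4.3≤4.7, expected return 14.7≥7.1).
#3: dominated by #2 (volatility 4.7≤23.1, expected return 7.1≥6.4).
#4: not dominated (best volatility).
#5: not dominated.
#6: dominated by #2 (volatility 4.7≤20.2, expected return 7.1≥6.9).
#7: dominated by #4 (volatility 4.3≤16.5, expected return 14.7≥10.8).
#8: dominated by #2 (volatility 4.7≤12.4, expected return 7.1≥5.7).
#9: dominated by #4 (volatility 4.3≤17.2, expected return 14.7≥12.5).
#10: dominated by #2 (volatility 4.7≤5.4, expected return 7.1≥3.5).
#11: dominated by #2 (volatility 4.7≤18.3, expected return 7.1≥4.0).
#12: dominated by #2 (volatility 4.7≤20.6, expected return 7.1≥5.8).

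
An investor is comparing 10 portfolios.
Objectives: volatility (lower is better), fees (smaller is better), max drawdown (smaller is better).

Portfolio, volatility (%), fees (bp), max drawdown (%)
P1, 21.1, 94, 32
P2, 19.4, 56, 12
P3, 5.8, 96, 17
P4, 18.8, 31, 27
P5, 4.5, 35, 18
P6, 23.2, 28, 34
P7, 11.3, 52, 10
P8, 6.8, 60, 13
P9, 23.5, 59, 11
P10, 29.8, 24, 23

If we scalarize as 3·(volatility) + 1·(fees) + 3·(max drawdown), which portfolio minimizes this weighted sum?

P5

P1: 3·21.1 + 1·94 + 3·32 = 253.3
P2: 3·19.4 + 1·56 + 3·12 = 150.2
P3: 3·5.8 + 1·96 + 3·17 = 164.4
P4: 3·18.8 + 1·31 + 3·27 = 168.4
P5: 3·4.5 + 1·35 + 3·18 = 102.5
P6: 3·23.2 + 1·28 + 3·34 = 199.6
P7: 3·11.3 + 1·52 + 3·10 = 115.9
P8: 3·6.8 + 1·60 + 3·13 = 119.4
P9: 3·23.5 + 1·59 + 3·11 = 162.5
P10: 3·29.8 + 1·24 + 3·23 = 182.4
Lowest: P5 at 102.5.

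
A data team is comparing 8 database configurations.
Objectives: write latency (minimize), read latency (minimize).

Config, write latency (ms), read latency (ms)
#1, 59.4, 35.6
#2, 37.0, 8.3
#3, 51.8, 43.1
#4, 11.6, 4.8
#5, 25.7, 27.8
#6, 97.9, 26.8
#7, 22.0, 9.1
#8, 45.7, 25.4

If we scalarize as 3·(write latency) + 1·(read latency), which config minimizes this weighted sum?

#4

#1: 3·59.4 + 1·35.6 = 213.8
#2: 3·37.0 + 1·8.3 = 119.3
#3: 3·51.8 + 1·43.1 = 198.5
#4: 3·11.6 + 1·4.8 = 39.6
#5: 3·25.7 + 1·27.8 = 104.9
#6: 3·97.9 + 1·26.8 = 320.5
#7: 3·22.0 + 1·9.1 = 75.1
#8: 3·45.7 + 1·25.4 = 162.5
Lowest: #4 at 39.6.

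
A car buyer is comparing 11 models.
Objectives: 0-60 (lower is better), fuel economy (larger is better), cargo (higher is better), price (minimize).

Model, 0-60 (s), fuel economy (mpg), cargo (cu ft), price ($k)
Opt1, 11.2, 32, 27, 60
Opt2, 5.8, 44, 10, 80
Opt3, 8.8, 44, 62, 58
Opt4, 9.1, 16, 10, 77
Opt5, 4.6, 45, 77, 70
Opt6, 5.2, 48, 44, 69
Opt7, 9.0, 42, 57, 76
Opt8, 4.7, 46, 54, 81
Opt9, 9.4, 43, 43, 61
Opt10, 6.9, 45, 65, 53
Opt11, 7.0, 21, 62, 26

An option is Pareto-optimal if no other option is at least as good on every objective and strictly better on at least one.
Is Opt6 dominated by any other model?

No

Opt1: worse on 0-60 (11.2 vs 5.2).
Opt2: worse on 0-60 (5.8 vs 5.2).
Opt3: worse on 0-60 (8.8 vs 5.2).
Opt4: worse on 0-60 (9.1 vs 5.2).
Opt5: worse on fuel economy (45 vs 48).
Opt7: worse on 0-60 (9.0 vs 5.2).
Opt8: worse on fuel economy (46 vs 48).
Opt9: worse on 0-60 (9.4 vs 5.2).
Opt10: worse on 0-60 (6.9 vs 5.2).
Opt11: worse on 0-60 (7.0 vs 5.2).
No option is at least as good as Opt6 on every objective and strictly better on one.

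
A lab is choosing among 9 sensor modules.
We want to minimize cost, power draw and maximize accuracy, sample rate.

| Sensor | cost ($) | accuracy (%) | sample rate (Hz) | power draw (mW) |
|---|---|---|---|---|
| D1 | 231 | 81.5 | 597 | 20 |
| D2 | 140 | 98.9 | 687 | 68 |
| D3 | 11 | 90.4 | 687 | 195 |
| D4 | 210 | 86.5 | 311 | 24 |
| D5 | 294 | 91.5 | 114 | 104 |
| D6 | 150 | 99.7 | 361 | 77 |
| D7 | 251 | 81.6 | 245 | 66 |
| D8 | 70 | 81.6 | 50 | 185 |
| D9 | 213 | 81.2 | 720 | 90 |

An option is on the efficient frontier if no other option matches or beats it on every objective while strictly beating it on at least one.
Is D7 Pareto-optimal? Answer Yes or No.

No

D4 vs D7: cost 210≤251, accuracy 86.5≥81.6, sample rate 311≥245, power draw 24≤66 — D4 is at least as good on every objective and strictly better on at least one, so D4 dominates D7.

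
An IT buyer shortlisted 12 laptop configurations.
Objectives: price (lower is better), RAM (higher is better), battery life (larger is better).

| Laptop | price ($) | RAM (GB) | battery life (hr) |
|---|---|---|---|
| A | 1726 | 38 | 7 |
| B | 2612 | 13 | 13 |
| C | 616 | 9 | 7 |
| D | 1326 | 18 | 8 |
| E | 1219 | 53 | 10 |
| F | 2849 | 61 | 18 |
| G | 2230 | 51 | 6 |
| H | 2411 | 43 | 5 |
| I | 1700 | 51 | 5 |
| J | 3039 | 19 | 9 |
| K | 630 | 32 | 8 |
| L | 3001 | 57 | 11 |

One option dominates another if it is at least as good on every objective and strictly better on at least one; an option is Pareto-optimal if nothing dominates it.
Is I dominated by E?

Yes

E vs I: price 1219≤1700, RAM 53≥51, battery life 10≥5 — E is at least as good on every objective with at least one strict improvement.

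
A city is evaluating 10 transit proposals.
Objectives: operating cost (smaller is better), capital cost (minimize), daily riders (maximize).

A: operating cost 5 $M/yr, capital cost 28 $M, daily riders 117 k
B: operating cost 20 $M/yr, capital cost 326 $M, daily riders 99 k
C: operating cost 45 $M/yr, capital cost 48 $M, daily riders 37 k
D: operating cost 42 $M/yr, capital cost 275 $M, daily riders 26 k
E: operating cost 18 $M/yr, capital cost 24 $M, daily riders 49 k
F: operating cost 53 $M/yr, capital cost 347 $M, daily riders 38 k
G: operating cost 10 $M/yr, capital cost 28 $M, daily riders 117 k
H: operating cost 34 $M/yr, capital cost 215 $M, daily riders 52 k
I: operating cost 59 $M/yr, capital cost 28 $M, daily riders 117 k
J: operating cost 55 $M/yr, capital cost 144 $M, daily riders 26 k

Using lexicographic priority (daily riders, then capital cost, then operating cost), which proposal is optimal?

A

First maximize daily riders: best is 117, kept {A, G, I}.
Then minimize capital cost: best is 28, kept {A, G, I}.
Then minimize operating cost: best is 5, kept {A}.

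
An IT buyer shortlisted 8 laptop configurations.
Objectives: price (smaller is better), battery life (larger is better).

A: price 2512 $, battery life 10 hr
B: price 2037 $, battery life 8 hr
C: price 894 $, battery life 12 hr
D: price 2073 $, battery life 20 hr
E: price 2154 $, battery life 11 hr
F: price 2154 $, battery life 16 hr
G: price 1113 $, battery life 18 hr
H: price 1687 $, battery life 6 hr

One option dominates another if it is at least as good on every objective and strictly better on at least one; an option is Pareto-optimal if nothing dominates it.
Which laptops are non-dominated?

C, D, G

A: dominated by C (price 894≤2512, battery life 12≥10).
B: dominated by C (price 894≤2037, battery life 12≥8).
C: not dominated (best price).
D: not dominated (best battery life).
E: dominated by C (price 894≤2154, battery life 12≥11).
F: dominated by D (price 2073≤2154, battery life 20≥16).
G: not dominated.
H: dominated by C (price 894≤1687, battery life 12≥6).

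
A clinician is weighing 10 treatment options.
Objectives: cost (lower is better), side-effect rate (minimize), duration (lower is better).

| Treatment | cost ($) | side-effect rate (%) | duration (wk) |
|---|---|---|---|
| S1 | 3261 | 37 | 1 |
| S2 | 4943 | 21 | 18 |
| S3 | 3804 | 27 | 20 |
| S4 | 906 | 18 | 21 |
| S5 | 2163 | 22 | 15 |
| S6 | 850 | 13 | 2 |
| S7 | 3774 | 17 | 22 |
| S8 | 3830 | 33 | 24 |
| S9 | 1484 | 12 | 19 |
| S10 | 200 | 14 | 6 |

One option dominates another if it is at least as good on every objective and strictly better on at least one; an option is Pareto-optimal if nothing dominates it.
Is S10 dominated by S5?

S5 vs S10: S5 is worse on cost (2163 vs 200), so it does not dominate S10.

No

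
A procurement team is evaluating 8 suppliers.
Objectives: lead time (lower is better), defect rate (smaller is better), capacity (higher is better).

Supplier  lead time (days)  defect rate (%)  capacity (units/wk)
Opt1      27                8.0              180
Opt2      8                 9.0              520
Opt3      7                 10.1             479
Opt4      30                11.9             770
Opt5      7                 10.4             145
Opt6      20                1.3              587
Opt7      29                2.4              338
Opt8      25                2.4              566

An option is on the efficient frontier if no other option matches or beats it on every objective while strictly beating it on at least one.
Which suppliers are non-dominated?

Opt2, Opt3, Opt4, Opt6

Opt1: dominated by Opt6 (lead time 20≤27, defect rate 1.3≤8.0, capacity 587≥180).
Opt2: not dominated.
Opt3: not dominated.
Opt4: not dominated (best capacity).
Opt5: dominated by Opt3 (lead time 7≤7, defect rate 10.1≤10.4, capacity 479≥145).
Opt6: not dominated (best defect rate).
Opt7: dominated by Opt6 (lead time 20≤29, defect rate 1.3≤2.4, capacity 587≥338).
Opt8: dominated by Opt6 (lead time 20≤25, defect rate 1.3≤2.4, capacity 587≥566).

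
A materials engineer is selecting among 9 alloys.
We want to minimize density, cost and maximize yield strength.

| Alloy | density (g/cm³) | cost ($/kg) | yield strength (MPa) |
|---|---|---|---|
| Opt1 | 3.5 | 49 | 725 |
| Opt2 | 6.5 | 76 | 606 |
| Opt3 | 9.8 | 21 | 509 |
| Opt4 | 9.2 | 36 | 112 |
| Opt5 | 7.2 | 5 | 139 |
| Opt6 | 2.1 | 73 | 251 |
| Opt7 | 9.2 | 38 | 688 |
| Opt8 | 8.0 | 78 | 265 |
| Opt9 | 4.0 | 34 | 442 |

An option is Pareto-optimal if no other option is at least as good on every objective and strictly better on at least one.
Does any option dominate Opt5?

Opt1: worse on cost (49 vs 5).
Opt2: worse on cost (76 vs 5).
Opt3: worse on density (9.8 vs 7.2).
Opt4: worse on density (9.2 vs 7.2).
Opt6: worse on cost (73 vs 5).
Opt7: worse on density (9.2 vs 7.2).
Opt8: worse on density (8.0 vs 7.2).
Opt9: worse on cost (34 vs 5).
No option is at least as good as Opt5 on every objective and strictly better on one.

No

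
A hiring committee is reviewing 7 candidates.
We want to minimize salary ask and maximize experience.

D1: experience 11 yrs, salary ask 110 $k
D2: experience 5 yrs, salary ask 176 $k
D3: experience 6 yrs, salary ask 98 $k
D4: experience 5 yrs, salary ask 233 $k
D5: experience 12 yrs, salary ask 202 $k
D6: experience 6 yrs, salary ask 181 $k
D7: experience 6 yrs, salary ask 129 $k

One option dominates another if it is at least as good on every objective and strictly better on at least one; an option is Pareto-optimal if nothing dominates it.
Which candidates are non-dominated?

D1: not dominated.
D2: dominated by D1 (experience 11≥5, salary ask 110≤176).
D3: not dominated (best salary ask).
D4: dominated by D1 (experience 11≥5, salary ask 110≤233).
D5: not dominated (best experience).
D6: dominated by D1 (experience 11≥6, salary ask 110≤181).
D7: dominated by D1 (experience 11≥6, salary ask 110≤129).

D1, D3, D5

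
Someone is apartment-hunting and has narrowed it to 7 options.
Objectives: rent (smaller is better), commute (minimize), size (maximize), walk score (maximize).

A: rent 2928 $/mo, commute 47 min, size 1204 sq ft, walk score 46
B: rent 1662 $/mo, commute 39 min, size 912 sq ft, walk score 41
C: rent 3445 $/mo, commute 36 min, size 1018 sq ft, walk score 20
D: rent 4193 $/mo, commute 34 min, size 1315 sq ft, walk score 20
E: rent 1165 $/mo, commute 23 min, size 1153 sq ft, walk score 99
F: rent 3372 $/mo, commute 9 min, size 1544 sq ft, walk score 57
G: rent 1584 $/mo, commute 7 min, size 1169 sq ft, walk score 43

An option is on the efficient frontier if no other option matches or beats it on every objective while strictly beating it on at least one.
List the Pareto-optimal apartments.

A: not dominated.
B: dominated by E (rent 1165≤1662, commute 23≤39, size 1153≥912, walk score 99≥41).
C: dominated by E (rent 1165≤3445, commute 23≤36, size 1153≥1018, walk score 99≥20).
D: dominated by F (rent 3372≤4193, commute 9≤34, size 1544≥1315, walk score 57≥20).
E: not dominated (best rent).
F: not dominated (best size).
G: not dominated (best commute).

A, E, F, G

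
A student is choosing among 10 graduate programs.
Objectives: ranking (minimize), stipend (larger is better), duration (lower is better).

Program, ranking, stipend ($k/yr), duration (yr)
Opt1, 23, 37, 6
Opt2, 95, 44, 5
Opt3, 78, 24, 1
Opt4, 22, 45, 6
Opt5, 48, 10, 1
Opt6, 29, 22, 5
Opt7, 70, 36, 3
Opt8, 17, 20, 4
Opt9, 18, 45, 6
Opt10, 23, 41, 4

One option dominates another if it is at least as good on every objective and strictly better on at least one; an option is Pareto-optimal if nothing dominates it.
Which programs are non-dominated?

Opt1: dominated by Opt4 (ranking 22≤23, stipend 45≥37, duration 6≤6).
Opt2: not dominated.
Opt3: not dominated.
Opt4: dominated by Opt9 (ranking 18≤22, stipend 45≥45, duration 6≤6).
Opt5: not dominated.
Opt6: dominated by Opt10 (ranking 23≤29, stipend 41≥22, duration 4≤5).
Opt7: not dominated.
Opt8: not dominated (best ranking).
Opt9: not dominated.
Opt10: not dominated.

Opt2, Opt3, Opt5, Opt7, Opt8, Opt9, Opt10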